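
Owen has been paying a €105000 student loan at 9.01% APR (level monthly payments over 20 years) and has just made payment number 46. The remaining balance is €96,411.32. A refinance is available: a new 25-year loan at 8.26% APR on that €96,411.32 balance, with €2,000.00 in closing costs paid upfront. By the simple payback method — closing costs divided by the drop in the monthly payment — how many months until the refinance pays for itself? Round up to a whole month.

Current payment = 105,000 × 9.01%/12 / (1 − (1+0.0075083)^−240) = €945.39.
Refinanced payment = 96,411.32 × 0.0068833 / (1 − (1+0.0068833)^−300) = €760.80.
Monthly savings = €945.39 − €760.80 = €184.59.
Break-even = €2,000.00 / €184.59 = 10.83 → 11 months.

11 months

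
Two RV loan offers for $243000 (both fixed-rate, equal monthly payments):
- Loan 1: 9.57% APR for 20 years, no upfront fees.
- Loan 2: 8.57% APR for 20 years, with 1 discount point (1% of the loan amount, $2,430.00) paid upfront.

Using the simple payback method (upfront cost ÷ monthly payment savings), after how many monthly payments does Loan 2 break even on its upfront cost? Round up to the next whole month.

16 months

Loan 1: at 9.57% the monthly rate is 0.0079750, so the payment is 243,000 × 0.0079750 / (1 − 1.0079750^−240) = $2,276.20.
Loan 2: at 8.57% the monthly rate is 0.0071417, so the payment is 243,000 × 0.0071417 / (1 − 1.0071417^−240) = $2,119.59.
Monthly savings = $2,276.20 − $2,119.59 = $156.61.
Break-even = $2,430.00 / $156.61 = 15.52 → 16 months.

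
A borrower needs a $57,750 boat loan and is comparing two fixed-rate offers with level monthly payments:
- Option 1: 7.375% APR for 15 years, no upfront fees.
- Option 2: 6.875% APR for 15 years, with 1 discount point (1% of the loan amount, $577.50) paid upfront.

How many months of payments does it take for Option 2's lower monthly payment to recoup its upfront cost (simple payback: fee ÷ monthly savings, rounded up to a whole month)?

36 months

Option 1: at 7.375% the monthly rate is 0.0061458, so the payment is 57,750 × 0.0061458 / (1 − 1.0061458^−180) = $531.26.
Option 2: monthly rate = 6.875%/12 = 0.0057292; payment = 57,750 × 0.0057292 / (1 − (1+0.0057292)^−180) = $515.05.
Monthly savings = $531.26 − $515.05 = $16.21.
Break-even = $577.50 / $16.21 = 35.63 → 36 months.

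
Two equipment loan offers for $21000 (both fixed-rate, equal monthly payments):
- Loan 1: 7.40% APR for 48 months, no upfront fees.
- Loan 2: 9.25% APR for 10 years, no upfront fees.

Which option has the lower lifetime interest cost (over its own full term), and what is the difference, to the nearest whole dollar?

Loan 1 by $7,939

Loan 1: monthly rate = 7.4%/12 = 0.0061667; payment = 21,000 × 0.0061667 / (1 − (1+0.0061667)^−48) = $506.78.
Total interest on Loan 1 = 48 × $506.78 − $21,000 = $3,325.44.
Loan 2: at 9.25% the monthly rate is 0.0077083, so the payment is 21,000 × 0.0077083 / (1 − 1.0077083^−120) = $268.87.
Total interest on Loan 2 = 120 × $268.87 − $21,000 = $11,264.40.
Loan 1 is lower by $7,938.96.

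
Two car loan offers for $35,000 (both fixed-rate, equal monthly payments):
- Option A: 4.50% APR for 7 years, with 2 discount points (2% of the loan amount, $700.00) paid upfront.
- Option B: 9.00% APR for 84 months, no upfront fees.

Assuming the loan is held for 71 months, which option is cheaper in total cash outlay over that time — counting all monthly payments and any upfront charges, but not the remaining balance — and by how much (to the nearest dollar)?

Option A: monthly rate = 4.5%/12 = 0.0037500; payment = 35,000 × 0.0037500 / (1 − (1+0.0037500)^−84) = $486.51.
Option B: monthly rate = 9%/12 = 0.0075000; payment = 35,000 × 0.0075000 / (1 − (1+0.0075000)^−84) = $563.12.
Over 71 months: Option A costs 71 × $486.51 + $700.00 = $35,242.21; Option B costs 71 × $563.12 = $39,981.52.
Option A is cheaper by $39,981.52 − $35,242.21 = $4,739.31.

Option A by $4,739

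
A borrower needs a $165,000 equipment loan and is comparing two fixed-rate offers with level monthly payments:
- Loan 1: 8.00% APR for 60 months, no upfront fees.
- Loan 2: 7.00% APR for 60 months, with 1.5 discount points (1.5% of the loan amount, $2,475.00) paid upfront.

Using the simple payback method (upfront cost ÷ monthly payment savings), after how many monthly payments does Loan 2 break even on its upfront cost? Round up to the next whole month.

32 months

Loan 1: monthly rate = 8%/12 = 0.0066667; payment = 165,000 × 0.0066667 / (1 − (1+0.0066667)^−60) = $3,345.61.
Loan 2: at 7.00% the monthly rate is 0.0058333, so the payment is 165,000 × 0.0058333 / (1 − 1.0058333^−60) = $3,267.20.
Monthly savings = $3,345.61 − $3,267.20 = $78.41.
Break-even = $2,475.00 / $78.41 = 31.56 → 32 months.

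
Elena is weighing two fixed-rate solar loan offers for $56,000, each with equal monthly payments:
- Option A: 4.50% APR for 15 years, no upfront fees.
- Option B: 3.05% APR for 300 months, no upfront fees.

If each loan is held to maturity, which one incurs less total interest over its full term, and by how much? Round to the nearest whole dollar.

Option A by $2,994

Option A: monthly rate = 4.5%/12 = 0.0037500; payment = 56,000 × 0.0037500 / (1 − (1+0.0037500)^−180) = $428.40.
Total interest on Option A = 180 × $428.40 − $56,000 = $21,112.00.
Option B: monthly rate = 3.05%/12 = 0.0025417; payment = 56,000 × 0.0025417 / (1 − (1+0.0025417)^−300) = $267.02.
Total interest on Option B = 300 × $267.02 − $56,000 = $24,106.00.
Option A is lower by $2,994.00.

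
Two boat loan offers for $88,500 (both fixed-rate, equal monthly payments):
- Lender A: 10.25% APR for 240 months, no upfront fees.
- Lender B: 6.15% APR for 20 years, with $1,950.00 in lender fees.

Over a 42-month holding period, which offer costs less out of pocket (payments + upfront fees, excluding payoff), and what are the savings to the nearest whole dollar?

Lender B by $7,585

Lender A: monthly rate = 10.25%/12 = 0.0085417; payment = 88,500 × 0.0085417 / (1 − (1+0.0085417)^−240) = $868.75.
Lender B: at 6.15% the monthly rate is 0.0051250, so the payment is 88,500 × 0.0051250 / (1 − 1.0051250^−240) = $641.72.
Over 42 months: Lender A costs 42 × $868.75 = $36,487.50; Lender B costs 42 × $641.72 + $1,950.00 = $28,902.24.
Lender B is cheaper by $36,487.50 − $28,902.24 = $7,585.26.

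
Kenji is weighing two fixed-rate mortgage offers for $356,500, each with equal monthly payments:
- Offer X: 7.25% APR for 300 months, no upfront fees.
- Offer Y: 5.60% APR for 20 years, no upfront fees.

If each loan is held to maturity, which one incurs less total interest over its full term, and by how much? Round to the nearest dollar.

Offer Y by $179,643

Offer X: at 7.25% the monthly rate is 0.0060417, so the payment is 356,500 × 0.0060417 / (1 − 1.0060417^−300) = $2,576.81.
Total interest on Offer X = 300 × $2,576.81 − $356,500 = $416,543.00.
Offer Y: monthly rate = 5.6%/12 = 0.0046667; payment = 356,500 × 0.0046667 / (1 − (1+0.0046667)^−240) = $2,472.50.
Total interest on Offer Y = 240 × $2,472.50 − $356,500 = $236,900.00.
Offer Y is lower by $179,643.00.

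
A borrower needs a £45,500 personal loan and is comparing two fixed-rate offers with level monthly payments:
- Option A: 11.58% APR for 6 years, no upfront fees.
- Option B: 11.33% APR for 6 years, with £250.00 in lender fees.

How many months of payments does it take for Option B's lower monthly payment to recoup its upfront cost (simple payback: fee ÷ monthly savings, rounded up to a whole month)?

Option A: at 11.58% the monthly rate is 0.0096500, so the payment is 45,500 × 0.0096500 / (1 − 1.0096500^−72) = £879.63.
Option B: at 11.33% the monthly rate is 0.0094417, so the payment is 45,500 × 0.0094417 / (1 − 1.0094417^−72) = £873.76.
Monthly savings = £879.63 − £873.76 = £5.87.
Break-even = £250.00 / £5.87 = 42.59 → 43 months.

43 months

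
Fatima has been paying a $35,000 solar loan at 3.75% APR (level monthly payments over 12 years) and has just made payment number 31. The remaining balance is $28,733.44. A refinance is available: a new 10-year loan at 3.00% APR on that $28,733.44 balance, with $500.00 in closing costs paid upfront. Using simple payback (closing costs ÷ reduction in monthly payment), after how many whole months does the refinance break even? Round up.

Current payment = 35,000 × 3.75%/12 / (1 − (1+0.0031250)^−144) = $302.20.
Refinanced payment = 28,733.44 × 0.0025000 / (1 − (1+0.0025000)^−120) = $277.45.
Monthly savings = $302.20 − $277.45 = $24.75.
Break-even = $500.00 / $24.75 = 20.20 → 21 months.

21 months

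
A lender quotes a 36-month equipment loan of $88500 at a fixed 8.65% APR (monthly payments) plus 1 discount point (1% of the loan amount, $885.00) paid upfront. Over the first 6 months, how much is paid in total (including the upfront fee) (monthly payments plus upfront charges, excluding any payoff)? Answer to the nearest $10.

At 8.65% the monthly rate is 0.0072083, so the payment is 88,500 × 0.0072083 / (1 − 1.0072083^−36) = $2,799.88.
Total outlay = 6 × $2,799.88 + $885.00 = $17,684.28.

$17,680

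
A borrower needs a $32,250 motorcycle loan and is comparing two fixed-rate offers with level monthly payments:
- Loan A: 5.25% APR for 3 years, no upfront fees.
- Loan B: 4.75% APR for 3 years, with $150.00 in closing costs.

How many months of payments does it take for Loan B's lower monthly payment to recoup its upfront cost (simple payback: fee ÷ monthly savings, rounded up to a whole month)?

Loan A: at 5.25% the monthly rate is 0.0043750, so the payment is 32,250 × 0.0043750 / (1 − 1.0043750^−36) = $970.19.
Loan B: at 4.75% the monthly rate is 0.0039583, so the payment is 32,250 × 0.0039583 / (1 − 1.0039583^−36) = $962.95.
Monthly savings = $970.19 − $962.95 = $7.24.
Break-even = $150.00 / $7.24 = 20.72 → 21 months.

21 months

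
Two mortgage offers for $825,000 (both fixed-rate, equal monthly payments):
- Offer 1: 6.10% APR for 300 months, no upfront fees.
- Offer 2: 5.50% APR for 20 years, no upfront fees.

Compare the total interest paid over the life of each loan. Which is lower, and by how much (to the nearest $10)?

Offer 1: at 6.10% the monthly rate is 0.0050833, so the payment is 825,000 × 0.0050833 / (1 − 1.0050833^−300) = $5,366.03.
Total interest on Offer 1 = 300 × $5,366.03 − $825,000 = $784,809.00.
Offer 2: monthly rate = 5.5%/12 = 0.0045833; payment = 825,000 × 0.0045833 / (1 − (1+0.0045833)^−240) = $5,675.07.
Total interest on Offer 2 = 240 × $5,675.07 − $825,000 = $537,016.80.
Offer 2 is lower by $247,792.20.

Offer 2 by $247,790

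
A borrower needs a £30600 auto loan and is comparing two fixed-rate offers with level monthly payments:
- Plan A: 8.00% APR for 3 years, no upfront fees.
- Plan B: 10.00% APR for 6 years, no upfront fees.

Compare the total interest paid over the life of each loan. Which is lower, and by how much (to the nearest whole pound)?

Plan A: at 8.00% the monthly rate is 0.0066667, so the payment is 30,600 × 0.0066667 / (1 − 1.0066667^−36) = £958.89.
Total interest on Plan A = 36 × £958.89 − £30,600 = £3,920.04.
Plan B: monthly rate = 10%/12 = 0.0083333; payment = 30,600 × 0.0083333 / (1 − (1+0.0083333)^−72) = £566.89.
Total interest on Plan B = 72 × £566.89 − £30,600 = £10,216.08.
Plan A is lower by £6,296.04.

Plan A by £6,296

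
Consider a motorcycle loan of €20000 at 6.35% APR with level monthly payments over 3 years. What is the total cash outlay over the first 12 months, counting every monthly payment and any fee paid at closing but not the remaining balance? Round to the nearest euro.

Monthly rate = 6.35%/12 = 0.0052917; payment = 20,000 × 0.0052917 / (1 − (1+0.0052917)^−36) = €611.62.
Total outlay = 12 × €611.62 = €7,339.44.

€7,339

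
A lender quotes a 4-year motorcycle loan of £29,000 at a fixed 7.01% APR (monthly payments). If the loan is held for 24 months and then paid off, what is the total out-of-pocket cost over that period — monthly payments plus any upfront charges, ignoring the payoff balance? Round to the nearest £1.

Monthly rate = 7.01%/12 = 0.0058417; payment = 29,000 × 0.0058417 / (1 − (1+0.0058417)^−48) = £694.58.
Total outlay = 24 × £694.58 = £16,669.92.

£16,670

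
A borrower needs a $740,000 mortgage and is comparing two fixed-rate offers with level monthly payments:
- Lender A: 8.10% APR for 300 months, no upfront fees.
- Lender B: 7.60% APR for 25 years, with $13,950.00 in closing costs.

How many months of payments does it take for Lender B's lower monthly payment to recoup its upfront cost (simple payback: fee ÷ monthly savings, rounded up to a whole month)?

58 months

Lender A: monthly rate = 8.1%/12 = 0.0067500; payment = 740,000 × 0.0067500 / (1 − (1+0.0067500)^−300) = $5,760.55.
Lender B: at 7.60% the monthly rate is 0.0063333, so the payment is 740,000 × 0.0063333 / (1 − 1.0063333^−300) = $5,516.76.
Monthly savings = $5,760.55 − $5,516.76 = $243.79.
Break-even = $13,950.00 / $243.79 = 57.22 → 58 months.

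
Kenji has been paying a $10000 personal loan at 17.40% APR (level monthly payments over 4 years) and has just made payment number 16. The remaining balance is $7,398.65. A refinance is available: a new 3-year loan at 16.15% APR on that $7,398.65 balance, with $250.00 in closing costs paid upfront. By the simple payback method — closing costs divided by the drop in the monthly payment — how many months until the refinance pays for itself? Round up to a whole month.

9 months

Current payment = 10,000 × 17.4%/12 / (1 − (1+0.0145000)^−48) = $290.62.
Refinanced payment = 7,398.65 × 0.0134583 / (1 − (1+0.0134583)^−36) = $260.66.
Monthly savings = $290.62 − $260.66 = $29.96.
Break-even = $250.00 / $29.96 = 8.34 → 9 months.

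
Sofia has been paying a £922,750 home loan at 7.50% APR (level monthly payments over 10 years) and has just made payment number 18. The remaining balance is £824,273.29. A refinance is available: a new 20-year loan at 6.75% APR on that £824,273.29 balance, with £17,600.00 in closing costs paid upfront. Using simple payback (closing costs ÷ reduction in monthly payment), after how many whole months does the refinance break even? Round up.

4 months

Current payment = 922,750 × 7.5%/12 / (1 − (1+0.0062500)^−120) = £10,953.21.
Refinanced payment = 824,273.29 × 0.0056250 / (1 − (1+0.0056250)^−240) = £6,267.48.
Monthly savings = £10,953.21 − £6,267.48 = £4,685.73.
Break-even = £17,600.00 / £4,685.73 = 3.76 → 4 months.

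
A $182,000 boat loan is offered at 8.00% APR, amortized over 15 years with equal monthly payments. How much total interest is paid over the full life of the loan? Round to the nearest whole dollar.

$131,072

Monthly rate = 8%/12 = 0.0066667; payment = 182,000 × 0.0066667 / (1 − (1+0.0066667)^−180) = $1,739.29.
Total paid = 180 × $1,739.29 = $313,072.20; interest = $313,072.20 − $182,000 = $131,072.20.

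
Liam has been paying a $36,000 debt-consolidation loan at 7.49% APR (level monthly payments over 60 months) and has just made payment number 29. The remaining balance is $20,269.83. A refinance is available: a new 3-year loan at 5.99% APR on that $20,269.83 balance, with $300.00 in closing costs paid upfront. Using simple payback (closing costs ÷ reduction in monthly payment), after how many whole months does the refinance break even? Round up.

Current payment = 36,000 × 7.49%/12 / (1 − (1+0.0062417)^−60) = $721.20.
Refinanced payment = 20,269.83 × 0.0049917 / (1 − (1+0.0049917)^−36) = $616.56.
Monthly savings = $721.20 − $616.56 = $104.64.
Break-even = $300.00 / $104.64 = 2.87 → 3 months.

3 months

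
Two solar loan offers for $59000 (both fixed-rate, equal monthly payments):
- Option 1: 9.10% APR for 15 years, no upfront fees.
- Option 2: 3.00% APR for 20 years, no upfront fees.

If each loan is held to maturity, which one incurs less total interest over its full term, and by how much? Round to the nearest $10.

Option 2 by $29,820

Option 1: at 9.10% the monthly rate is 0.0075833, so the payment is 59,000 × 0.0075833 / (1 − 1.0075833^−180) = $601.93.
Total interest on Option 1 = 180 × $601.93 − $59,000 = $49,347.40.
Option 2: at 3.00% the monthly rate is 0.0025000, so the payment is 59,000 × 0.0025000 / (1 − 1.0025000^−240) = $327.21.
Total interest on Option 2 = 240 × $327.21 − $59,000 = $19,530.40.
Option 2 is lower by $29,817.00.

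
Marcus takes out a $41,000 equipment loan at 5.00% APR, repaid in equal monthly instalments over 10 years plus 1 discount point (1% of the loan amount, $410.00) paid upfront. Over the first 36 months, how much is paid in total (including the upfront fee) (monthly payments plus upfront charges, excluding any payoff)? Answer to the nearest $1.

Monthly rate = 5%/12 = 0.0041667; payment = 41,000 × 0.0041667 / (1 − (1+0.0041667)^−120) = $434.87.
Total outlay = 36 × $434.87 + $410.00 = $16,065.32.

$16,065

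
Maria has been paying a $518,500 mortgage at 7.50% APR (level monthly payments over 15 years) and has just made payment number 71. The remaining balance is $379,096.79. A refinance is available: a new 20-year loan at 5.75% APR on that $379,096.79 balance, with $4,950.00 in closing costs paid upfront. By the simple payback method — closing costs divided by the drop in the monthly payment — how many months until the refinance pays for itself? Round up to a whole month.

Current payment = 518,500 × 7.5%/12 / (1 − (1+0.0062500)^−180) = $4,806.56.
Refinanced payment = 379,096.79 × 0.0047917 / (1 − (1+0.0047917)^−240) = $2,661.58.
Monthly savings = $4,806.56 − $2,661.58 = $2,144.98.
Break-even = $4,950.00 / $2,144.98 = 2.31 → 3 months.

3 months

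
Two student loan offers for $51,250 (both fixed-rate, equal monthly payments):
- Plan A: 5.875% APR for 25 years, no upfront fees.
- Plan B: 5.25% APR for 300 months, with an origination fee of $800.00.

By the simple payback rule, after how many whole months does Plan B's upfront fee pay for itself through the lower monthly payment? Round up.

42 months

Plan A: monthly rate = 5.875%/12 = 0.0048958; payment = 51,250 × 0.0048958 / (1 − (1+0.0048958)^−300) = $326.30.
Plan B: at 5.25% the monthly rate is 0.0043750, so the payment is 51,250 × 0.0043750 / (1 − 1.0043750^−300) = $307.11.
Monthly savings = $326.30 − $307.11 = $19.19.
Break-even = $800.00 / $19.19 = 41.69 → 42 months.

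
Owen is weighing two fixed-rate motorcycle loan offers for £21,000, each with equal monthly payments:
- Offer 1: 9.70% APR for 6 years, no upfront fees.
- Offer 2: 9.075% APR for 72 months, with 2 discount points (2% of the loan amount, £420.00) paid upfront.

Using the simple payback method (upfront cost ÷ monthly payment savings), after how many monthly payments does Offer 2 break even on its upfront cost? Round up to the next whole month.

Offer 1: monthly rate = 9.7%/12 = 0.0080833; payment = 21,000 × 0.0080833 / (1 − (1+0.0080833)^−72) = £385.87.
Offer 2: monthly rate = 9.075%/12 = 0.0075625; payment = 21,000 × 0.0075625 / (1 − (1+0.0075625)^−72) = £379.32.
Monthly savings = £385.87 − £379.32 = £6.55.
Break-even = £420.00 / £6.55 = 64.12 → 65 months.

65 months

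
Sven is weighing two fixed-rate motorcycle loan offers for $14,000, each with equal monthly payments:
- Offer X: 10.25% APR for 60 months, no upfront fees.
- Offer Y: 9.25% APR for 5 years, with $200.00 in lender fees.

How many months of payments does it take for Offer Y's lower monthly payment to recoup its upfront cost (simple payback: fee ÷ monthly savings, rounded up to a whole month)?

30 months

Offer X: at 10.25% the monthly rate is 0.0085417, so the payment is 14,000 × 0.0085417 / (1 − 1.0085417^−60) = $299.18.
Offer Y: at 9.25% the monthly rate is 0.0077083, so the payment is 14,000 × 0.0077083 / (1 − 1.0077083^−60) = $292.32.
Monthly savings = $299.18 − $292.32 = $6.86.
Break-even = $200.00 / $6.86 = 29.15 → 30 months.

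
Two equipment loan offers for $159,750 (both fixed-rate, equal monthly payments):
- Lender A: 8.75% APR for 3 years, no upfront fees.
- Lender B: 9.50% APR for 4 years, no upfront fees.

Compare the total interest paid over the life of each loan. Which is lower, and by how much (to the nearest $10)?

Lender A by $10,430

Lender A: monthly rate = 8.75%/12 = 0.0072917; payment = 159,750 × 0.0072917 / (1 − (1+0.0072917)^−36) = $5,061.44.
Total interest on Lender A = 36 × $5,061.44 − $159,750 = $22,461.84.
Lender B: monthly rate = 9.5%/12 = 0.0079167; payment = 159,750 × 0.0079167 / (1 − (1+0.0079167)^−48) = $4,013.42.
Total interest on Lender B = 48 × $4,013.42 − $159,750 = $32,894.16.
Lender A is lower by $10,432.32.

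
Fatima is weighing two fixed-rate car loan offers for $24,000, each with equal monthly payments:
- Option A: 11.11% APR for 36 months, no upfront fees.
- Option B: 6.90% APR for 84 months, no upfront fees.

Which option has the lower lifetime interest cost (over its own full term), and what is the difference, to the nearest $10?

Option A by $2,000

Option A: at 11.11% the monthly rate is 0.0092583, so the payment is 24,000 × 0.0092583 / (1 − 1.0092583^−36) = $786.98.
Total interest on Option A = 36 × $786.98 − $24,000 = $4,331.28.
Option B: at 6.90% the monthly rate is 0.0057500, so the payment is 24,000 × 0.0057500 / (1 − 1.0057500^−84) = $361.05.
Total interest on Option B = 84 × $361.05 − $24,000 = $6,328.20.
Option A is lower by $1,996.92.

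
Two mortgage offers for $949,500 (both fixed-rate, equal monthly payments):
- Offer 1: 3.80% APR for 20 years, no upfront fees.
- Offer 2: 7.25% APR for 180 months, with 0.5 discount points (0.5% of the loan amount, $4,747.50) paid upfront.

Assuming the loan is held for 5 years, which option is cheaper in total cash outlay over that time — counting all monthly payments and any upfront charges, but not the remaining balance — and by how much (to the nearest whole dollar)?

Offer 1 by $185,553

Offer 1: monthly rate = 3.8%/12 = 0.0031667; payment = 949,500 × 0.0031667 / (1 − (1+0.0031667)^−240) = $5,654.21.
Offer 2: monthly rate = 7.25%/12 = 0.0060417; payment = 949,500 × 0.0060417 / (1 − (1+0.0060417)^−180) = $8,667.63.
Over 60 months: Offer 1 costs 60 × $5,654.21 = $339,252.60; Offer 2 costs 60 × $8,667.63 + $4,747.50 = $524,805.30.
Offer 1 is cheaper by $524,805.30 − $339,252.60 = $185,552.70.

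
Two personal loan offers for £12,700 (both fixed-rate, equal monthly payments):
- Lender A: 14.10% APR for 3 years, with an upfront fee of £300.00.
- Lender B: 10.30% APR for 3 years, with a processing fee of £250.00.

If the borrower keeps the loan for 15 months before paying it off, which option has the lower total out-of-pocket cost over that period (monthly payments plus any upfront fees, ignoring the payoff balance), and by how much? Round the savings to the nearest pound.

Lender B by £396

Lender A: at 14.10% the monthly rate is 0.0117500, so the payment is 12,700 × 0.0117500 / (1 − 1.0117500^−36) = £434.67.
Lender B: at 10.30% the monthly rate is 0.0085833, so the payment is 12,700 × 0.0085833 / (1 − 1.0085833^−36) = £411.58.
Over 15 months: Lender A costs 15 × £434.67 + £300.00 = £6,820.05; Lender B costs 15 × £411.58 + £250.00 = £6,423.70.
Lender B is cheaper by £6,820.05 − £6,423.70 = £396.35.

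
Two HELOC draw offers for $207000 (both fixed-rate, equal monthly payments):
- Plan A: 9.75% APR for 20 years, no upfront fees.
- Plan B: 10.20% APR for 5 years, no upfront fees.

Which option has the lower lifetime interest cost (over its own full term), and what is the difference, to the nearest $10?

Plan A: monthly rate = 9.75%/12 = 0.0081250; payment = 207,000 × 0.0081250 / (1 − (1+0.0081250)^−240) = $1,963.43.
Total interest on Plan A = 240 × $1,963.43 − $207,000 = $264,223.20.
Plan B: monthly rate = 10.2%/12 = 0.0085000; payment = 207,000 × 0.0085000 / (1 − (1+0.0085000)^−60) = $4,418.54.
Total interest on Plan B = 60 × $4,418.54 − $207,000 = $58,112.40.
Plan B is lower by $206,110.80.

Plan B by $206,110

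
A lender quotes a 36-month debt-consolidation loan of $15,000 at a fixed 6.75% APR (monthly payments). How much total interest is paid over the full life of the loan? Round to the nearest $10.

At 6.75% the monthly rate is 0.0056250, so the payment is 15,000 × 0.0056250 / (1 − 1.0056250^−36) = $461.44.
Total paid = 36 × $461.44 = $16,611.84; interest = $16,611.84 − $15,000 = $1,611.84.

$1,610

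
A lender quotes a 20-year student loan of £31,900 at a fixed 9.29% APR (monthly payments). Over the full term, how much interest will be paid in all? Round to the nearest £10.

£38,420

At 9.29% the monthly rate is 0.0077417, so the payment is 31,900 × 0.0077417 / (1 − 1.0077417^−240) = £292.99.
Total paid = 240 × £292.99 = £70,317.60; interest = £70,317.60 − £31,900 = £38,417.60.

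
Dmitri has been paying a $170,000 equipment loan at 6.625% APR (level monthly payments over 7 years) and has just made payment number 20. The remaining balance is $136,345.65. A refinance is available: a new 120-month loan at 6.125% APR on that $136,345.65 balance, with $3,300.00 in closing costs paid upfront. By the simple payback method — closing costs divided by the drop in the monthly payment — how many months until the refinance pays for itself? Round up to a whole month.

Current payment = 170,000 × 6.625%/12 / (1 − (1+0.0055208)^−84) = $2,534.70.
Refinanced payment = 136,345.65 × 0.0051042 / (1 − (1+0.0051042)^−120) = $1,522.29.
Monthly savings = $2,534.70 − $1,522.29 = $1,012.41.
Break-even = $3,300.00 / $1,012.41 = 3.26 → 4 months.

4 months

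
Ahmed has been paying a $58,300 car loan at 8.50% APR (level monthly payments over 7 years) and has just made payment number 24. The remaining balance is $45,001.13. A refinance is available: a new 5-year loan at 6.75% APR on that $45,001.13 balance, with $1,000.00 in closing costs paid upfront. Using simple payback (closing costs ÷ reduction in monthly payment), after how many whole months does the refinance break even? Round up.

Current payment = 58,300 × 8.5%/12 / (1 − (1+0.0070833)^−84) = $923.27.
Refinanced payment = 45,001.13 × 0.0056250 / (1 − (1+0.0056250)^−60) = $885.78.
Monthly savings = $923.27 − $885.78 = $37.49.
Break-even = $1,000.00 / $37.49 = 26.67 → 27 months.

27 months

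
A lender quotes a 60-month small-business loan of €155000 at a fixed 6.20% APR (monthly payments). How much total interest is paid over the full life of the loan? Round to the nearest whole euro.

€25,661

Monthly rate = 6.2%/12 = 0.0051667; payment = 155,000 × 0.0051667 / (1 − (1+0.0051667)^−60) = €3,011.02.
Total paid = 60 × €3,011.02 = €180,661.20; interest = €180,661.20 − €155,000 = €25,661.20.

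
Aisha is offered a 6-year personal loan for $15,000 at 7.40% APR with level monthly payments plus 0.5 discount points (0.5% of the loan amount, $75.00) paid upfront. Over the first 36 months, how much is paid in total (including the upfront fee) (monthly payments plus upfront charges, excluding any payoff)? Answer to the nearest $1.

Monthly rate = 7.4%/12 = 0.0061667; payment = 15,000 × 0.0061667 / (1 − (1+0.0061667)^−72) = $258.63.
Total outlay = 36 × $258.63 + $75.00 = $9,385.68.

$9,386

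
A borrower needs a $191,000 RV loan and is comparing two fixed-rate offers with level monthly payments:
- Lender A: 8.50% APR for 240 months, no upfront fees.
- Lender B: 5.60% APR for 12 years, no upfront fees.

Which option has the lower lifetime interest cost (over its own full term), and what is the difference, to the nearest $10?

Lender A: at 8.50% the monthly rate is 0.0070833, so the payment is 191,000 × 0.0070833 / (1 − 1.0070833^−240) = $1,657.54.
Total interest on Lender A = 240 × $1,657.54 − $191,000 = $206,809.60.
Lender B: monthly rate = 5.6%/12 = 0.0046667; payment = 191,000 × 0.0046667 / (1 − (1+0.0046667)^−144) = $1,824.58.
Total interest on Lender B = 144 × $1,824.58 − $191,000 = $71,739.52.
Lender B is lower by $135,070.08.

Lender B by $135,070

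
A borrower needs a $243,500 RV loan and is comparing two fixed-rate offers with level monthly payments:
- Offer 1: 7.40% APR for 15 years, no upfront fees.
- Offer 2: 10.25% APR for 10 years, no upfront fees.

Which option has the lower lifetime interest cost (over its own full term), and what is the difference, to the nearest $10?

Offer 2 by $13,620

Offer 1: at 7.40% the monthly rate is 0.0061667, so the payment is 243,500 × 0.0061667 / (1 − 1.0061667^−180) = $2,243.46.
Total interest on Offer 1 = 180 × $2,243.46 − $243,500 = $160,322.80.
Offer 2: at 10.25% the monthly rate is 0.0085417, so the payment is 243,500 × 0.0085417 / (1 − 1.0085417^−120) = $3,251.67.
Total interest on Offer 2 = 120 × $3,251.67 − $243,500 = $146,700.40.
Offer 2 is lower by $13,622.40.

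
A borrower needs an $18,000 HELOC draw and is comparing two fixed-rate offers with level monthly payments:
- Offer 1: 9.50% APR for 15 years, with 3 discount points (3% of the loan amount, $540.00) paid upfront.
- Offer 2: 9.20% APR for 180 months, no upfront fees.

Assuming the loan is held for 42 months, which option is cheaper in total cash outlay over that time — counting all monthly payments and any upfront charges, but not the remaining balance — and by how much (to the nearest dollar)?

Offer 2 by $676

Offer 1: monthly rate = 9.5%/12 = 0.0079167; payment = 18,000 × 0.0079167 / (1 − (1+0.0079167)^−180) = $187.96.
Offer 2: at 9.20% the monthly rate is 0.0076667, so the payment is 18,000 × 0.0076667 / (1 − 1.0076667^−180) = $184.72.
Over 42 months: Offer 1 costs 42 × $187.96 + $540.00 = $8,434.32; Offer 2 costs 42 × $184.72 = $7,758.24.
Offer 2 is cheaper by $8,434.32 − $7,758.24 = $676.08.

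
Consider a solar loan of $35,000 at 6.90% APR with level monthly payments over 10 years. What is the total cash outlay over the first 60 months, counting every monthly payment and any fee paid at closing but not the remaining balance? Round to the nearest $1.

Monthly rate = 6.9%/12 = 0.0057500; payment = 35,000 × 0.0057500 / (1 − (1+0.0057500)^−120) = $404.58.
Total outlay = 60 × $404.58 = $24,274.80.

$24,275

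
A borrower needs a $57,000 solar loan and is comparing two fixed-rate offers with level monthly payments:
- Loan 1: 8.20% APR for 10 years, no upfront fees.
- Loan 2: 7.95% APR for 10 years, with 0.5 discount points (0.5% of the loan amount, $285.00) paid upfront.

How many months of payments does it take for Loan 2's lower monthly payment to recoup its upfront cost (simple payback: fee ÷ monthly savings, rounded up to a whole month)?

Loan 1: at 8.20% the monthly rate is 0.0068333, so the payment is 57,000 × 0.0068333 / (1 − 1.0068333^−120) = $697.61.
Loan 2: at 7.95% the monthly rate is 0.0066250, so the payment is 57,000 × 0.0066250 / (1 − 1.0066250^−120) = $690.06.
Monthly savings = $697.61 − $690.06 = $7.55.
Break-even = $285.00 / $7.55 = 37.75 → 38 months.

38 months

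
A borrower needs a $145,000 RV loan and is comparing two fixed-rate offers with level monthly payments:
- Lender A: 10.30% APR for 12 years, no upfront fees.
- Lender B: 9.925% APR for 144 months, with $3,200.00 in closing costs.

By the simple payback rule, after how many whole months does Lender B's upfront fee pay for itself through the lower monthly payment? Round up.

Lender A: monthly rate = 10.3%/12 = 0.0085833; payment = 145,000 × 0.0085833 / (1 − (1+0.0085833)^−144) = $1,758.09.
Lender B: monthly rate = 9.925%/12 = 0.0082708; payment = 145,000 × 0.0082708 / (1 − (1+0.0082708)^−144) = $1,726.59.
Monthly savings = $1,758.09 − $1,726.59 = $31.50.
Break-even = $3,200.00 / $31.50 = 101.59 → 102 months.

102 months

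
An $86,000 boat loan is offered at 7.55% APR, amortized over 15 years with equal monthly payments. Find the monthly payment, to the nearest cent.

Monthly rate = 7.55%/12 = 0.0062917; payment = 86,000 × 0.0062917 / (1 − (1+0.0062917)^−180) = $799.68.

$799.68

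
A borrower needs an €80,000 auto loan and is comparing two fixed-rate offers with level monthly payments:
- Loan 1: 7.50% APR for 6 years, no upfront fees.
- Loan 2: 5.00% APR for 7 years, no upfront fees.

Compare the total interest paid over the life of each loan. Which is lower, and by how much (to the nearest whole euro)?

Loan 1: monthly rate = 7.5%/12 = 0.0062500; payment = 80,000 × 0.0062500 / (1 − (1+0.0062500)^−72) = €1,383.21.
Total interest on Loan 1 = 72 × €1,383.21 − €80,000 = €19,591.12.
Loan 2: monthly rate = 5%/12 = 0.0041667; payment = 80,000 × 0.0041667 / (1 − (1+0.0041667)^−84) = €1,130.71.
Total interest on Loan 2 = 84 × €1,130.71 − €80,000 = €14,979.64.
Loan 2 is lower by €4,611.48.

Loan 2 by €4,611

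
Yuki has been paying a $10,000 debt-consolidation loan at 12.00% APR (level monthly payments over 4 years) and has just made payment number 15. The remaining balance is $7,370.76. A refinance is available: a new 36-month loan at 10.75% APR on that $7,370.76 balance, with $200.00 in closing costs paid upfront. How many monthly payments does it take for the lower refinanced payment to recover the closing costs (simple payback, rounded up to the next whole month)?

9 months

Current payment = 10,000 × 12%/12 / (1 − (1+0.0100000)^−48) = $263.34.
Refinanced payment = 7,370.76 × 0.0089583 / (1 − (1+0.0089583)^−36) = $240.44.
Monthly savings = $263.34 − $240.44 = $22.90.
Break-even = $200.00 / $22.90 = 8.73 → 9 months.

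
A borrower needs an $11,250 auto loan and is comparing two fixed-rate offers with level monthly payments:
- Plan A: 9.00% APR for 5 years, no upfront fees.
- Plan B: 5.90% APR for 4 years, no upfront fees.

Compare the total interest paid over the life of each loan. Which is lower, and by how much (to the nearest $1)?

Plan B by $1,355

Plan A: at 9.00% the monthly rate is 0.0075000, so the payment is 11,250 × 0.0075000 / (1 − 1.0075000^−60) = $233.53.
Total interest on Plan A = 60 × $233.53 − $11,250 = $2,761.80.
Plan B: monthly rate = 5.9%/12 = 0.0049167; payment = 11,250 × 0.0049167 / (1 − (1+0.0049167)^−48) = $263.69.
Total interest on Plan B = 48 × $263.69 − $11,250 = $1,407.12.
Plan B is lower by $1,354.68.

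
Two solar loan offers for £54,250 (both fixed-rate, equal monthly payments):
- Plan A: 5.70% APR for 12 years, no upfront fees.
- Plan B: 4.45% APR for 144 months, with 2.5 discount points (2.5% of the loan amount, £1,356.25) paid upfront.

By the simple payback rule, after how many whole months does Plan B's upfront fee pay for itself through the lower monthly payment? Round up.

Plan A: monthly rate = 5.7%/12 = 0.0047500; payment = 54,250 × 0.0047500 / (1 − (1+0.0047500)^−144) = £521.01.
Plan B: monthly rate = 4.45%/12 = 0.0037083; payment = 54,250 × 0.0037083 / (1 − (1+0.0037083)^−144) = £486.92.
Monthly savings = £521.01 − £486.92 = £34.09.
Break-even = £1,356.25 / £34.09 = 39.78 → 40 months.

40 months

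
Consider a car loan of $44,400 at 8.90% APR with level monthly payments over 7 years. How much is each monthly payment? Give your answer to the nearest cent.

At 8.90% the monthly rate is 0.0074167, so the payment is 44,400 × 0.0074167 / (1 − 1.0074167^−84) = $712.10.

$712.10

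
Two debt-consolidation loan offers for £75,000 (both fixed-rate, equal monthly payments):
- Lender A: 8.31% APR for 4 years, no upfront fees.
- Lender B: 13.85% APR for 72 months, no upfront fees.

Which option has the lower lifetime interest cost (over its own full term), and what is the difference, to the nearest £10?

Lender A by £22,430

Lender A: monthly rate = 8.31%/12 = 0.0069250; payment = 75,000 × 0.0069250 / (1 − (1+0.0069250)^−48) = £1,841.90.
Total interest on Lender A = 48 × £1,841.90 − £75,000 = £13,411.20.
Lender B: at 13.85% the monthly rate is 0.0115417, so the payment is 75,000 × 0.0115417 / (1 − 1.0115417^−72) = £1,539.41.
Total interest on Lender B = 72 × £1,539.41 − £75,000 = £35,837.52.
Lender A is lower by £22,426.32.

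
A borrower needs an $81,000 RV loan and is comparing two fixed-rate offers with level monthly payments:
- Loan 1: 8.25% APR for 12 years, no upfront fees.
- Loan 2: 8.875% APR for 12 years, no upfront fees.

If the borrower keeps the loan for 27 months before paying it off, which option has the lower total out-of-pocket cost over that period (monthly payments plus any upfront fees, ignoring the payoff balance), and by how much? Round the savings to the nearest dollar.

Loan 1 by $761

Loan 1: monthly rate = 8.25%/12 = 0.0068750; payment = 81,000 × 0.0068750 / (1 − (1+0.0068750)^−144) = $887.93.
Loan 2: monthly rate = 8.875%/12 = 0.0073958; payment = 81,000 × 0.0073958 / (1 − (1+0.0073958)^−144) = $916.11.
Over 27 months: Loan 1 costs 27 × $887.93 = $23,974.11; Loan 2 costs 27 × $916.11 = $24,734.97.
Loan 1 is cheaper by $24,734.97 − $23,974.11 = $760.86.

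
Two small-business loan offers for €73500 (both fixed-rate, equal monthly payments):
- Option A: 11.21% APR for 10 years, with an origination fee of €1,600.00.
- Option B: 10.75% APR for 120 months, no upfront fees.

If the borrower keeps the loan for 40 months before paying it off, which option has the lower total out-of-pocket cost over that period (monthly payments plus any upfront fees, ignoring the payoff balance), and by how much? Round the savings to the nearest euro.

Option B by €2,365

Option A: monthly rate = 11.21%/12 = 0.0093417; payment = 73,500 × 0.0093417 / (1 − (1+0.0093417)^−120) = €1,021.22.
Option B: at 10.75% the monthly rate is 0.0089583, so the payment is 73,500 × 0.0089583 / (1 − 1.0089583^−120) = €1,002.09.
Over 40 months: Option A costs 40 × €1,021.22 + €1,600.00 = €42,448.80; Option B costs 40 × €1,002.09 = €40,083.60.
Option B is cheaper by €42,448.80 − €40,083.60 = €2,365.20.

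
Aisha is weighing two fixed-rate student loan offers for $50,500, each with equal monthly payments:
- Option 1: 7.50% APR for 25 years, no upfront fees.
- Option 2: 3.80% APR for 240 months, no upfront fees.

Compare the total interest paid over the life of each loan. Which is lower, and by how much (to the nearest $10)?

Option 1: monthly rate = 7.5%/12 = 0.0062500; payment = 50,500 × 0.0062500 / (1 − (1+0.0062500)^−300) = $373.19.
Total interest on Option 1 = 300 × $373.19 − $50,500 = $61,457.00.
Option 2: monthly rate = 3.8%/12 = 0.0031667; payment = 50,500 × 0.0031667 / (1 − (1+0.0031667)^−240) = $300.72.
Total interest on Option 2 = 240 × $300.72 − $50,500 = $21,672.80.
Option 2 is lower by $39,784.20.

Option 2 by $39,780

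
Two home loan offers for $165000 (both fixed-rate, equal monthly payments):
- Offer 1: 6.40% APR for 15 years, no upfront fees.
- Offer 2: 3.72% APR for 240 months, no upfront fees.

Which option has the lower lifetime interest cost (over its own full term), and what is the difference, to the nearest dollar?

Offer 2 by $22,923

Offer 1: monthly rate = 6.4%/12 = 0.0053333; payment = 165,000 × 0.0053333 / (1 − (1+0.0053333)^−180) = $1,428.27.
Total interest on Offer 1 = 180 × $1,428.27 − $165,000 = $92,088.60.
Offer 2: monthly rate = 3.72%/12 = 0.0031000; payment = 165,000 × 0.0031000 / (1 − (1+0.0031000)^−240) = $975.69.
Total interest on Offer 2 = 240 × $975.69 − $165,000 = $69,165.60.
Offer 2 is lower by $22,923.00.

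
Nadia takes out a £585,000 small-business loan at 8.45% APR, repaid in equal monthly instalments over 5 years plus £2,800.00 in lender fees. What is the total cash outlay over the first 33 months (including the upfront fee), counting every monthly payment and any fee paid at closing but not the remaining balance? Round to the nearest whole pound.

At 8.45% the monthly rate is 0.0070417, so the payment is 585,000 × 0.0070417 / (1 − 1.0070417^−60) = £11,988.08.
Total outlay = 33 × £11,988.08 + £2,800.00 = £398,406.64.

£398,407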